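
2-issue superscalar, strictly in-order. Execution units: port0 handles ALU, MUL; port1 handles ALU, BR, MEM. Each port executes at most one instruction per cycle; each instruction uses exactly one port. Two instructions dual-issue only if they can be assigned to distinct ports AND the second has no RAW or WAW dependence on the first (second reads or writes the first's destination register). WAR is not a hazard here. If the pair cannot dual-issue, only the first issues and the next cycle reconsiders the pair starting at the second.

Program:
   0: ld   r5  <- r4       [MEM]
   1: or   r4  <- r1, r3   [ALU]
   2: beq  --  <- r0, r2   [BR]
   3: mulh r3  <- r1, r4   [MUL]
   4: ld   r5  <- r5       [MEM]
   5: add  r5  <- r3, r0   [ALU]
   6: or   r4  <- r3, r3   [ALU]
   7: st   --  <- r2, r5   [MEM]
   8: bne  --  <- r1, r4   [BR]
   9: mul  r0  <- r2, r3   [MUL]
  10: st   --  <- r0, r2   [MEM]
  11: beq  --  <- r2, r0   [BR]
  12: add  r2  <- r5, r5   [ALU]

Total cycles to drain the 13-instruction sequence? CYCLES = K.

  cy0 -> i0+i1 (ld.MEM or.ALU) dual
  cy1 -> i2+i3 (beq.BR mulh.MUL) dual
  cy2 -> i4 (ld.MEM) WAW r5
  cy3 -> i5+i6 (add.ALU or.ALU) dual
  cy4 -> i7 (st.MEM) no-port MEM/BR
  cy5 -> i8+i9 (bne.BR mul.MUL) dual
  cy6 -> i10 (st.MEM) no-port MEM/BR
  cy7 -> i11+i12 (beq.BR add.ALU) dual

CYCLES = 8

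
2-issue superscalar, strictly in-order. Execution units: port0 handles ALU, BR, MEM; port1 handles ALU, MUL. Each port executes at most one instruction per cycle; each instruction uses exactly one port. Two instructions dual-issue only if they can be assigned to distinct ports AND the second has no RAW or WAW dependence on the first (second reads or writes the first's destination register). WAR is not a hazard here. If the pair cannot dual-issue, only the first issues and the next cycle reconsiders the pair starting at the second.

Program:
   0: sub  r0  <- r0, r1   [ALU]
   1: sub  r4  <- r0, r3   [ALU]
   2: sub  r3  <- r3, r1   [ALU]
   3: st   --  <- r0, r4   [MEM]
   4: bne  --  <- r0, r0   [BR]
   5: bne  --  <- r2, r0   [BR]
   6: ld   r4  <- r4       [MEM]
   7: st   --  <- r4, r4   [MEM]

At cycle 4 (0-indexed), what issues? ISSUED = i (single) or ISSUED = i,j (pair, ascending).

c0: i0 sub.ALU  RAW r0
c1: i1&i2 sub.ALU+sub.ALU  pair
c2: i3 st.MEM  no-port MEM/BR
c3: i4 bne.BR  no-port BR/BR
c4: i5 bne.BR  no-port BR/MEM
c5: i6 ld.MEM  no-port MEM/MEM
c6: i7 st.MEM  tail

ISSUED = 5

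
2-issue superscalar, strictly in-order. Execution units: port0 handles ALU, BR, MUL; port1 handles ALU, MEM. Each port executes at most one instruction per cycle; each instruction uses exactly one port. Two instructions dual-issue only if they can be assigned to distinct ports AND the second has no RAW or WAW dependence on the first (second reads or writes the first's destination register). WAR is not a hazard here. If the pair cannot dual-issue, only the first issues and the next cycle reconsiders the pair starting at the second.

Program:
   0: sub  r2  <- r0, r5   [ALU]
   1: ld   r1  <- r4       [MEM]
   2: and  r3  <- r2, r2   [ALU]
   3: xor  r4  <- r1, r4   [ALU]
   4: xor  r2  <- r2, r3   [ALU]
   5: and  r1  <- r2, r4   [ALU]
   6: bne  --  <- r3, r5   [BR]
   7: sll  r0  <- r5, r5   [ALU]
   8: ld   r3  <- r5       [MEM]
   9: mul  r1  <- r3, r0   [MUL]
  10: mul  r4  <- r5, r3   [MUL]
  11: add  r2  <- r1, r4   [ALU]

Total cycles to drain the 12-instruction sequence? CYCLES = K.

  cy0 -> i0,i1 (sub ld) 2-wide
  cy1 -> i2,i3 (and xor) 2-wide
  cy2 -> i4 (xor) RAW r2
  cy3 -> i5,i6 (and bne) 2-wide
  cy4 -> i7,i8 (sll ld) 2-wide
  cy5 -> i9 (mul) no-port MUL/MUL
  cy6 -> i10 (mul) RAW r4
  cy7 -> i11 (add) tail

CYCLES = 8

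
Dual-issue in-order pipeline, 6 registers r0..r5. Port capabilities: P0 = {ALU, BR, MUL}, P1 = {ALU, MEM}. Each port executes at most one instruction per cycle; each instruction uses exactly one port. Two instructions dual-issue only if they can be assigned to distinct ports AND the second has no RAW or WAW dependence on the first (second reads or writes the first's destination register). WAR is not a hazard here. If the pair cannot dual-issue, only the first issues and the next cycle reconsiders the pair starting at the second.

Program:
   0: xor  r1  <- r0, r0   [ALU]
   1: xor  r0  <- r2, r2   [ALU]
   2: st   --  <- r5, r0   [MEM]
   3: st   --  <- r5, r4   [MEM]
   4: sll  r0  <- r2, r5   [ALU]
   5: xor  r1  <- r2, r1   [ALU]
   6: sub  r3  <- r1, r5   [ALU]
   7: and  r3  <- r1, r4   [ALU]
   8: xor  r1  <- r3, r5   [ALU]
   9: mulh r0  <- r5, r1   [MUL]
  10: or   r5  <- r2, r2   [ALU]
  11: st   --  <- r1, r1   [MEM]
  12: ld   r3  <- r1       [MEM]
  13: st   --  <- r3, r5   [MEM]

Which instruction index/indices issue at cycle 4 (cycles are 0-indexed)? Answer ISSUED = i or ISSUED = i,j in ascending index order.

[0] i0&i1  xor xor  -- pair
[1] i2  st  -- no-port MEM/MEM
[2] i3&i4  st sll  -- pair
[3] i5  xor  -- RAW r1
[4] i6  sub  -- WAW r3
[5] i7  and  -- RAW r3
[6] i8  xor  -- RAW r1
[7] i9&i10  mulh or  -- pair
[8] i11  st  -- no-port MEM/MEM
[9] i12  ld  -- no-port MEM/MEM
[10] i13  st  -- tail

ISSUED = 6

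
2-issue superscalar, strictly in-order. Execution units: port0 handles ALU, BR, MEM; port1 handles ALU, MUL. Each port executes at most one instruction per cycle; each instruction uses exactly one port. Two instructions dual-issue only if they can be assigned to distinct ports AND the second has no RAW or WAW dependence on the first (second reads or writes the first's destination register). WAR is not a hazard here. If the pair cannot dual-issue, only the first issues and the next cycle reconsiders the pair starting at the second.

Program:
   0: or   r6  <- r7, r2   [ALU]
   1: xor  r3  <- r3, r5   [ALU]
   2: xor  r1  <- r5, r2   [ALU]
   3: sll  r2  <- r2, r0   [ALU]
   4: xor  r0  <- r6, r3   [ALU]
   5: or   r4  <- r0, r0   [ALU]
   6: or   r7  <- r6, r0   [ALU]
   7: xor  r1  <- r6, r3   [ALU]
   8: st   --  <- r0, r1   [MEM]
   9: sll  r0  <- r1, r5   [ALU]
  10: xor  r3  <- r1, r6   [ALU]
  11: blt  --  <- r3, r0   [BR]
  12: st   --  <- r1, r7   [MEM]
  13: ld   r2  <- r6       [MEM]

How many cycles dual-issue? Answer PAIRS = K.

PAIRS = 4

0. or+xor @i0,i1  | 2-wide
1. xor+sll @i2,i3  | 2-wide
2. xor @i4  | RAW r0
3. or+or @i5,i6  | 2-wide
4. xor @i7  | RAW r1
5. st+sll @i8,i9  | 2-wide
6. xor @i10  | RAW r3
7. blt @i11  | no-port BR/MEM
8. st @i12  | no-port MEM/MEM
9. ld @i13  | tail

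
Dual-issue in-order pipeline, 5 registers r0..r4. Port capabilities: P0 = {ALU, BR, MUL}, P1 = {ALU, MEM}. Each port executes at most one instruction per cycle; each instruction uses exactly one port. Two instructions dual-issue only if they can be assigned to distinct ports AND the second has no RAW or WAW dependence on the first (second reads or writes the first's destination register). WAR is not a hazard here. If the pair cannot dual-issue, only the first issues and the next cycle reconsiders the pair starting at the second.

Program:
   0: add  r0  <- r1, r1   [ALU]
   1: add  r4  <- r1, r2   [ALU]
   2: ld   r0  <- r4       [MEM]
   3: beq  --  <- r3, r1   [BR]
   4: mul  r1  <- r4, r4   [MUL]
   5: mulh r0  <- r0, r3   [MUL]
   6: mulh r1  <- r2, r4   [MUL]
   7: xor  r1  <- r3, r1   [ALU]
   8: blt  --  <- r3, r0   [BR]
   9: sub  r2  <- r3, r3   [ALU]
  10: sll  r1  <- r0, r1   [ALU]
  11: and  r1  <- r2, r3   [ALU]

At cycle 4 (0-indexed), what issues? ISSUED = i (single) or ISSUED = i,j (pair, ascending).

ISSUED = 6

[0] i0/i1  add add  -- 2-wide
[1] i2/i3  ld beq  -- 2-wide
[2] i4  mul  -- no-port MUL/MUL
[3] i5  mulh  -- no-port MUL/MUL
[4] i6  mulh  -- RAW+WAW r1
[5] i7/i8  xor blt  -- 2-wide
[6] i9/i10  sub sll  -- 2-wide
[7] i11  and  -- tail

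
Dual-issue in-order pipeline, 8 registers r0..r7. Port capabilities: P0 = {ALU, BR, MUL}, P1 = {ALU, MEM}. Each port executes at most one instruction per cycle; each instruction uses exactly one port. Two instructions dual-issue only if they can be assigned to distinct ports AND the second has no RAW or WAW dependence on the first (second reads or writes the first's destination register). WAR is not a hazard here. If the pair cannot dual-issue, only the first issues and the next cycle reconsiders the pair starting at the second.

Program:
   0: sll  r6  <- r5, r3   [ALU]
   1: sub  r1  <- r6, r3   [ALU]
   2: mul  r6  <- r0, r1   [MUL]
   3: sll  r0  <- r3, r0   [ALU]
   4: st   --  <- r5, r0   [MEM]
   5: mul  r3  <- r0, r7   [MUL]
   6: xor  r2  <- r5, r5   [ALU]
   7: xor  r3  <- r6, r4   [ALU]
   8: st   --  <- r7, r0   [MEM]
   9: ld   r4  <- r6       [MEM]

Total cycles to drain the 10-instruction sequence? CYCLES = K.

[0] i0  sll  -- RAW r6
[1] i1  sub  -- RAW r1
[2] i2+i3  mul+sll  -- 2-wide
[3] i4+i5  st+mul  -- 2-wide
[4] i6+i7  xor+xor  -- 2-wide
[5] i8  st  -- no-port MEM/MEM
[6] i9  ld  -- tail

CYCLES = 7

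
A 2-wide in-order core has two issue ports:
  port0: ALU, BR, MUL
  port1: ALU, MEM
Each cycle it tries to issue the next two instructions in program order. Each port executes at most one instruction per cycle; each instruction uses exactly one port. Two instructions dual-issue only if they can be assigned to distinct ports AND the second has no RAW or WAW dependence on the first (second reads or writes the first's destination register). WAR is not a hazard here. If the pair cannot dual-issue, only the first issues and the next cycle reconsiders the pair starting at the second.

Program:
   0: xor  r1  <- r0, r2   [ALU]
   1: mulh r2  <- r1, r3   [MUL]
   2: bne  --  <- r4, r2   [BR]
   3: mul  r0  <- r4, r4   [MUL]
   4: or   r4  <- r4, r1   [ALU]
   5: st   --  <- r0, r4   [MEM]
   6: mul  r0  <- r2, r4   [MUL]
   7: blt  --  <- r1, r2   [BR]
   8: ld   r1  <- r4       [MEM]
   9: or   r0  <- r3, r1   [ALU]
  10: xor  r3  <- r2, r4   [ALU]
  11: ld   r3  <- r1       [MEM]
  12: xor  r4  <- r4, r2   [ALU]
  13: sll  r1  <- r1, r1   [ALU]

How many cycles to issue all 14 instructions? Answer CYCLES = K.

CYCLES = 9

t=0 i0:xor ; RAW r1
t=1 i1:mulh ; no-port MUL/BR
t=2 i2:bne ; no-port BR/MUL
t=3 i3/i4:mul;or ; dual
t=4 i5/i6:st;mul ; dual
t=5 i7/i8:blt;ld ; dual
t=6 i9/i10:or;xor ; dual
t=7 i11/i12:ld;xor ; dual
t=8 i13:sll ; tail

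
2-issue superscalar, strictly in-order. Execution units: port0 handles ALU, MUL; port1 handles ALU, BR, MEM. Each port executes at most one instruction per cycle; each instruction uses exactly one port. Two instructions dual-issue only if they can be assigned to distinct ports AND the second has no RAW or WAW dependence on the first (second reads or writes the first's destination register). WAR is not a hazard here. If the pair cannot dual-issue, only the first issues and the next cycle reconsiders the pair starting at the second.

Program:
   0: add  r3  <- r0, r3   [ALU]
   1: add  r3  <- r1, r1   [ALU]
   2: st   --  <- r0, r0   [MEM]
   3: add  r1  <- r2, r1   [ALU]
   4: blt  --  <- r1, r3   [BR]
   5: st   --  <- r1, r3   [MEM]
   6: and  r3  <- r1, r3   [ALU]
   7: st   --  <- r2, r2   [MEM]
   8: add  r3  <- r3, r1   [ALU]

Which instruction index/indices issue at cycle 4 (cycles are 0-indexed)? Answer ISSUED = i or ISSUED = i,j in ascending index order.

ISSUED = 5,6

#0 head=0: add.ALU i0 WAW r3
#1 head=1: add.ALU/st.MEM i1&i2 pair
#2 head=3: add.ALU i3 RAW r1
#3 head=4: blt.BR i4 no-port BR/MEM
#4 head=5: st.MEM/and.ALU i5&i6 pair
#5 head=7: st.MEM/add.ALU i7&i8 pair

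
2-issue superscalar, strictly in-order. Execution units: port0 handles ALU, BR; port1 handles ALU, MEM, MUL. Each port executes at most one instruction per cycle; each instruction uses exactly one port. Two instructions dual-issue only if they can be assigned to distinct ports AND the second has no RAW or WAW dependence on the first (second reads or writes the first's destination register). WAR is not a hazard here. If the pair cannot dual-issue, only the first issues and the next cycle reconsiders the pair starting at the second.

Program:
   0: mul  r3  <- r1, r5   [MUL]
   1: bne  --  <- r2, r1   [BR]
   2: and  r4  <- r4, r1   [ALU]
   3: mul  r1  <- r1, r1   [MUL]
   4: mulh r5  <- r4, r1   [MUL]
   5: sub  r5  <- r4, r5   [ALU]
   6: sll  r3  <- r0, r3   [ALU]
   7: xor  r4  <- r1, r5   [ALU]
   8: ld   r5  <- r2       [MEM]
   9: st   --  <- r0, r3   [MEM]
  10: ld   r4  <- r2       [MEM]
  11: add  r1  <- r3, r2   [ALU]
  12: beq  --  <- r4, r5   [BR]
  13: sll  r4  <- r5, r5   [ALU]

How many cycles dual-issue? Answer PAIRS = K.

#0 head=0: mul bne i0&i1 2-wide
#1 head=2: and mul i2&i3 2-wide
#2 head=4: mulh i4 RAW+WAW r5
#3 head=5: sub sll i5&i6 2-wide
#4 head=7: xor ld i7&i8 2-wide
#5 head=9: st i9 no-port MEM/MEM
#6 head=10: ld add i10&i11 2-wide
#7 head=12: beq sll i12&i13 2-wide

PAIRS = 6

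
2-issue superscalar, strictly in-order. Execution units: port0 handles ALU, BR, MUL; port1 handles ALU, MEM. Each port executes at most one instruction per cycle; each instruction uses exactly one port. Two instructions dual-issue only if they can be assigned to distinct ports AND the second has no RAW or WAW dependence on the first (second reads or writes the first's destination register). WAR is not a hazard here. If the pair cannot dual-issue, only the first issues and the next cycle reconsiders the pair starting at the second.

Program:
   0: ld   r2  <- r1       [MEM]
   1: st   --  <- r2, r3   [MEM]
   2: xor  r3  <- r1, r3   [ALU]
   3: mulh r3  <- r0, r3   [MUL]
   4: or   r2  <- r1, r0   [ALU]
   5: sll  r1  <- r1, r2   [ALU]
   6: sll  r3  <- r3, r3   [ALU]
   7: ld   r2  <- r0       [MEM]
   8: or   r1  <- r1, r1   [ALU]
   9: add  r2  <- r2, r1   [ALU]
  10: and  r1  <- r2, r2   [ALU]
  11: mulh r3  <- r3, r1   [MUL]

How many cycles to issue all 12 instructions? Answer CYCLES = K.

  cy0 -> i0 (ld.MEM) no-port MEM/MEM
  cy1 -> i1/i2 (st.MEM+xor.ALU) dual
  cy2 -> i3/i4 (mulh.MUL+or.ALU) dual
  cy3 -> i5/i6 (sll.ALU+sll.ALU) dual
  cy4 -> i7/i8 (ld.MEM+or.ALU) dual
  cy5 -> i9 (add.ALU) RAW r2
  cy6 -> i10 (and.ALU) RAW r1
  cy7 -> i11 (mulh.MUL) tail

CYCLES = 8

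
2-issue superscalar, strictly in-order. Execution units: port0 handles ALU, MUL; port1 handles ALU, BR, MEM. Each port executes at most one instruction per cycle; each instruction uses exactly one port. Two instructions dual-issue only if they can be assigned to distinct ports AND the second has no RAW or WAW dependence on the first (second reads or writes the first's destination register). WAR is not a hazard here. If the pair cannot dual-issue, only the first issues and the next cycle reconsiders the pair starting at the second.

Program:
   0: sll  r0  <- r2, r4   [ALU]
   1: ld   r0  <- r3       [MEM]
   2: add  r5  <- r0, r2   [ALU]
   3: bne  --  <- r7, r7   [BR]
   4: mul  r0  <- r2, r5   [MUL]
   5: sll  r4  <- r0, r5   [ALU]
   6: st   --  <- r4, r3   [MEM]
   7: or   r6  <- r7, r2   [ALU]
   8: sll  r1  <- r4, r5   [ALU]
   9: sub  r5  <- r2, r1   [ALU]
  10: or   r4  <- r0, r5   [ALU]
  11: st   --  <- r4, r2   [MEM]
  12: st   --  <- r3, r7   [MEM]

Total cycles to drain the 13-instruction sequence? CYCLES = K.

  cy0 -> i0 (sll) WAW r0
  cy1 -> i1 (ld) RAW r0
  cy2 -> i2&i3 (add+bne) 2-wide
  cy3 -> i4 (mul) RAW r0
  cy4 -> i5 (sll) RAW r4
  cy5 -> i6&i7 (st+or) 2-wide
  cy6 -> i8 (sll) RAW r1
  cy7 -> i9 (sub) RAW r5
  cy8 -> i10 (or) RAW r4
  cy9 -> i11 (st) no-port MEM/MEM
  cy10 -> i12 (st) tail

CYCLES = 11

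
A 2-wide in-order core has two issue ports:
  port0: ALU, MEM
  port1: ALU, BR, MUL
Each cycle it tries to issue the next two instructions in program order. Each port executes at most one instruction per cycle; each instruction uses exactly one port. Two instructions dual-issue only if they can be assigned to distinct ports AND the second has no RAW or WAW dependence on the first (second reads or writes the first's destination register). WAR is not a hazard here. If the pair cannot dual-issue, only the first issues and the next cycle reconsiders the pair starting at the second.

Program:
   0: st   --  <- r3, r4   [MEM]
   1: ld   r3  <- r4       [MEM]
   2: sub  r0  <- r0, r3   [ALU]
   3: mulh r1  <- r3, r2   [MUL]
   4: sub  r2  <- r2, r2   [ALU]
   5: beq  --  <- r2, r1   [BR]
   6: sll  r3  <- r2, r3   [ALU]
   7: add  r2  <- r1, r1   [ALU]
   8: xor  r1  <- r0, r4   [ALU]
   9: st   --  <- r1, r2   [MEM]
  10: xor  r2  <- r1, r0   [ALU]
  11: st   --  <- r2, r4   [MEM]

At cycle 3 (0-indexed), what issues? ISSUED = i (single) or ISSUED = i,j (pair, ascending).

ISSUED = 4

c0: i0 st  no-port MEM/MEM
c1: i1 ld  RAW r3
c2: i2/i3 sub mulh  dual
c3: i4 sub  RAW r2
c4: i5/i6 beq sll  dual
c5: i7/i8 add xor  dual
c6: i9/i10 st xor  dual
c7: i11 st  tail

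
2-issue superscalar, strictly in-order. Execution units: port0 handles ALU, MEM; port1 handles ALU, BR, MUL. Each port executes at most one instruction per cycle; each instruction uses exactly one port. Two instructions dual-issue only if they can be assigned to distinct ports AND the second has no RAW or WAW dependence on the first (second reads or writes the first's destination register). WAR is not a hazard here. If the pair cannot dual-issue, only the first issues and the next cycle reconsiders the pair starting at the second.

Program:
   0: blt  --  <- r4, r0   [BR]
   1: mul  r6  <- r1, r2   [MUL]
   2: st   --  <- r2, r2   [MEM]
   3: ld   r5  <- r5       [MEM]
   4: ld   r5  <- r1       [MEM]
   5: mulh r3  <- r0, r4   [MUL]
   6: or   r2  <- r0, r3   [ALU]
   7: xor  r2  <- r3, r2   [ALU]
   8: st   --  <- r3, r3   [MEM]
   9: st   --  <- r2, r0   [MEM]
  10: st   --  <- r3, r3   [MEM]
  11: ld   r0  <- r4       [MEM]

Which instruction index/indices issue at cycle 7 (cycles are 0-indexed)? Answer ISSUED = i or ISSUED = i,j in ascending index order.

0. blt @i0  | no-port BR/MUL
1. mul;st @i1,i2  | dual
2. ld @i3  | no-port MEM/MEM
3. ld;mulh @i4,i5  | dual
4. or @i6  | RAW+WAW r2
5. xor;st @i7,i8  | dual
6. st @i9  | no-port MEM/MEM
7. st @i10  | no-port MEM/MEM
8. ld @i11  | tail

ISSUED = 10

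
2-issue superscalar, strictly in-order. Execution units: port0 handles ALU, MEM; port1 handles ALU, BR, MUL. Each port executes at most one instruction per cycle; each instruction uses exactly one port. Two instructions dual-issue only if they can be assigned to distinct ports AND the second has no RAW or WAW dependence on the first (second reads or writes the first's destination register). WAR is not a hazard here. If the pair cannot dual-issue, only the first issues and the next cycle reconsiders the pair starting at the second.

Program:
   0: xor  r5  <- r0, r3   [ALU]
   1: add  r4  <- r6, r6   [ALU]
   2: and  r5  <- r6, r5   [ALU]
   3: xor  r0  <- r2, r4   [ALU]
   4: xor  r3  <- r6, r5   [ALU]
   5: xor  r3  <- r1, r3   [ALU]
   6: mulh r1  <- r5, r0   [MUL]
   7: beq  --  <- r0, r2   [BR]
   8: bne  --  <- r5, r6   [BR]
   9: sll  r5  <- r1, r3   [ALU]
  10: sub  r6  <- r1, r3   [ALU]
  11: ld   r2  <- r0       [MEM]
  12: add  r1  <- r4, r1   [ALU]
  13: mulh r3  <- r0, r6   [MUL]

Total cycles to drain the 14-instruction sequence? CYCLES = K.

#0 head=0: xor+add i0/i1 dual
#1 head=2: and+xor i2/i3 dual
#2 head=4: xor i4 RAW+WAW r3
#3 head=5: xor+mulh i5/i6 dual
#4 head=7: beq i7 no-port BR/BR
#5 head=8: bne+sll i8/i9 dual
#6 head=10: sub+ld i10/i11 dual
#7 head=12: add+mulh i12/i13 dual

CYCLES = 8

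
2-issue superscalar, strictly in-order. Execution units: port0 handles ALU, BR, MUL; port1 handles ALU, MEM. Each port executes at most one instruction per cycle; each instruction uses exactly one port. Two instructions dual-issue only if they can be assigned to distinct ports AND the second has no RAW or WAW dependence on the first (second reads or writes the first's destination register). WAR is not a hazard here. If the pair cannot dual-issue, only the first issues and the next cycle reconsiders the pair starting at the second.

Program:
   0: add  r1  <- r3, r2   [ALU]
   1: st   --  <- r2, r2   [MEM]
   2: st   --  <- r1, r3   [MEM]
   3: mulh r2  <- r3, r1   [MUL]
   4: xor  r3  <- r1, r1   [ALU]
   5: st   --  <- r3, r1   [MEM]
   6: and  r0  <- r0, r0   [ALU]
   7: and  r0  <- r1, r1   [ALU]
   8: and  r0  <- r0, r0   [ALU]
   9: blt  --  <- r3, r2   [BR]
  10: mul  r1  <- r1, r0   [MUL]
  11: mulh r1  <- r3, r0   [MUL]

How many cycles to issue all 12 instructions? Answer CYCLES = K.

c0: i0+i1 add st  2-wide
c1: i2+i3 st mulh  2-wide
c2: i4 xor  RAW r3
c3: i5+i6 st and  2-wide
c4: i7 and  RAW+WAW r0
c5: i8+i9 and blt  2-wide
c6: i10 mul  no-port MUL/MUL
c7: i11 mulh  tail

CYCLES = 8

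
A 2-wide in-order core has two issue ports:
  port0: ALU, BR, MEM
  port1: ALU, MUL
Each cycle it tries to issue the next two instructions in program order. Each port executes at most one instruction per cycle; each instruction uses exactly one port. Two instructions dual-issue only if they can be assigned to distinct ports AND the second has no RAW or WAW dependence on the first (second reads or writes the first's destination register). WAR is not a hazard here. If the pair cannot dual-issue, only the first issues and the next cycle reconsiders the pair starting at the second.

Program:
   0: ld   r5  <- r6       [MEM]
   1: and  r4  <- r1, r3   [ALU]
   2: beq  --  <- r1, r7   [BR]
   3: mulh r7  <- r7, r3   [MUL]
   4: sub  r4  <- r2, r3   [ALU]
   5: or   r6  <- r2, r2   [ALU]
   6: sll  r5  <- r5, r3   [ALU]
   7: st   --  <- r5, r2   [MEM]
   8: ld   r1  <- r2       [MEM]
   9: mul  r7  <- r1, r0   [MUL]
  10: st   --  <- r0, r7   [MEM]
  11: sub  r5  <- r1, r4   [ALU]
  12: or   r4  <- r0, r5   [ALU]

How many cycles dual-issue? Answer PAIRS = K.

PAIRS = 4

  cy0 -> i0+i1 (ld.MEM/and.ALU) 2-wide
  cy1 -> i2+i3 (beq.BR/mulh.MUL) 2-wide
  cy2 -> i4+i5 (sub.ALU/or.ALU) 2-wide
  cy3 -> i6 (sll.ALU) RAW r5
  cy4 -> i7 (st.MEM) no-port MEM/MEM
  cy5 -> i8 (ld.MEM) RAW r1
  cy6 -> i9 (mul.MUL) RAW r7
  cy7 -> i10+i11 (st.MEM/sub.ALU) 2-wide
  cy8 -> i12 (or.ALU) tail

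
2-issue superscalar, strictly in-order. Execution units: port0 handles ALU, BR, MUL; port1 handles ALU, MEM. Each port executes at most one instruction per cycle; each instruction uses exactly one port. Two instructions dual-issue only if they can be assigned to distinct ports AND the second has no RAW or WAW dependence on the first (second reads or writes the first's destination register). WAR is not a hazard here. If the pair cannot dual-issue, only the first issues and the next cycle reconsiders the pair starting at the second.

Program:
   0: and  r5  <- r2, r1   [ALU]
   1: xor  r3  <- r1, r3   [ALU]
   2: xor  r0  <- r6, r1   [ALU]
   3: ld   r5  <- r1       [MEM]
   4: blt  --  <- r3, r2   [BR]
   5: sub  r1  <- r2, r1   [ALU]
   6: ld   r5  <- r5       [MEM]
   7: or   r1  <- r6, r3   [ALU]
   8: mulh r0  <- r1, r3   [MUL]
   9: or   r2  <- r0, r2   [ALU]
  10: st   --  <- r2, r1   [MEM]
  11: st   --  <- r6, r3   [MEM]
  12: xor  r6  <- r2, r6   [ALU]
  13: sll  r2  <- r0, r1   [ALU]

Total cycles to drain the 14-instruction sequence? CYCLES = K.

CYCLES = 9

[0] i0,i1  and.ALU/xor.ALU  -- pair
[1] i2,i3  xor.ALU/ld.MEM  -- pair
[2] i4,i5  blt.BR/sub.ALU  -- pair
[3] i6,i7  ld.MEM/or.ALU  -- pair
[4] i8  mulh.MUL  -- RAW r0
[5] i9  or.ALU  -- RAW r2
[6] i10  st.MEM  -- no-port MEM/MEM
[7] i11,i12  st.MEM/xor.ALU  -- pair
[8] i13  sll.ALU  -- tail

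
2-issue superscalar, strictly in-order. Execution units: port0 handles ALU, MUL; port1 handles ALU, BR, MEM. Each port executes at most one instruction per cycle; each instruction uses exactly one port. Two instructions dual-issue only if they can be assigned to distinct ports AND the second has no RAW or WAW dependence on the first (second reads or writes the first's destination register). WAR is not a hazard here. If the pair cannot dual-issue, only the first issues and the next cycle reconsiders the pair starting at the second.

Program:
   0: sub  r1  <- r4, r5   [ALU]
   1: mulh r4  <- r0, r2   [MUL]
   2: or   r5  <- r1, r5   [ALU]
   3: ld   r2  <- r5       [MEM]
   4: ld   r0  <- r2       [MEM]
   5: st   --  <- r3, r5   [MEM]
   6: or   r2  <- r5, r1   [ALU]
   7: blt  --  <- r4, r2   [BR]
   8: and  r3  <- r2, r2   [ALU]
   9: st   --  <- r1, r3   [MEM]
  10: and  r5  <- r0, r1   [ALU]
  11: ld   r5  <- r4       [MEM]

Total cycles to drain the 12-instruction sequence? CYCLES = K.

#0 head=0: sub/mulh i0,i1 pair
#1 head=2: or i2 RAW r5
#2 head=3: ld i3 no-port MEM/MEM
#3 head=4: ld i4 no-port MEM/MEM
#4 head=5: st/or i5,i6 pair
#5 head=7: blt/and i7,i8 pair
#6 head=9: st/and i9,i10 pair
#7 head=11: ld i11 tail

CYCLES = 8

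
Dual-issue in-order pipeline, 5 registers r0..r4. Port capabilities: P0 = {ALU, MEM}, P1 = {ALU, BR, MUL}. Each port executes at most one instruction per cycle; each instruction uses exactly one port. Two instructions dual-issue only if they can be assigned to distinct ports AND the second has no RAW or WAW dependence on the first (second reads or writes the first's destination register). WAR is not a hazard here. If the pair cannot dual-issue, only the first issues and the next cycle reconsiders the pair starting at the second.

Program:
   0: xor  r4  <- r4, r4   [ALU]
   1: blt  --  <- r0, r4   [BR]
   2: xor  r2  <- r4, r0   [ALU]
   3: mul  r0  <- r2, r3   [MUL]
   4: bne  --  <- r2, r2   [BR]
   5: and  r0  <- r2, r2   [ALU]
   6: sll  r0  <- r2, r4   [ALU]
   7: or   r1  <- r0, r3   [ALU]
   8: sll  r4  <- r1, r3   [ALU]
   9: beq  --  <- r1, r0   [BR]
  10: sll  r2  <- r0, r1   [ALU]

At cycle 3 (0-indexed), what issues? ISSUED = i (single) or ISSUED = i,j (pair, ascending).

t=0 i0:xor.ALU ; RAW r4
t=1 i1,i2:blt.BR xor.ALU ; pair
t=2 i3:mul.MUL ; no-port MUL/BR
t=3 i4,i5:bne.BR and.ALU ; pair
t=4 i6:sll.ALU ; RAW r0
t=5 i7:or.ALU ; RAW r1
t=6 i8,i9:sll.ALU beq.BR ; pair
t=7 i10:sll.ALU ; tail

ISSUED = 4,5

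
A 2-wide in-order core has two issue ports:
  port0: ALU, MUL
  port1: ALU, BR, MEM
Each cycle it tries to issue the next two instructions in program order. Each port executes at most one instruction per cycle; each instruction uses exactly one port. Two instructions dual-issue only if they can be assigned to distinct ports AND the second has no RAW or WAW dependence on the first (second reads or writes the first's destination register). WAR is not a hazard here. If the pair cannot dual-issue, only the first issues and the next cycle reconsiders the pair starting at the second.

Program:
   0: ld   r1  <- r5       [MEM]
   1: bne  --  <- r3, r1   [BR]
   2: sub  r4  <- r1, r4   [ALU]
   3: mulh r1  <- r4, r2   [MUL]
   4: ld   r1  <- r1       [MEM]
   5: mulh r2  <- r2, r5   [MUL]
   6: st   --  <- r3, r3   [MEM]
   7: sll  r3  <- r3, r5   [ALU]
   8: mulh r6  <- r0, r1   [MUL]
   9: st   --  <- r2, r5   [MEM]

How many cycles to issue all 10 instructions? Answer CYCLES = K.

CYCLES = 6

c0: i0 ld  no-port MEM/BR
c1: i1,i2 bne+sub  dual
c2: i3 mulh  RAW+WAW r1
c3: i4,i5 ld+mulh  dual
c4: i6,i7 st+sll  dual
c5: i8,i9 mulh+st  dual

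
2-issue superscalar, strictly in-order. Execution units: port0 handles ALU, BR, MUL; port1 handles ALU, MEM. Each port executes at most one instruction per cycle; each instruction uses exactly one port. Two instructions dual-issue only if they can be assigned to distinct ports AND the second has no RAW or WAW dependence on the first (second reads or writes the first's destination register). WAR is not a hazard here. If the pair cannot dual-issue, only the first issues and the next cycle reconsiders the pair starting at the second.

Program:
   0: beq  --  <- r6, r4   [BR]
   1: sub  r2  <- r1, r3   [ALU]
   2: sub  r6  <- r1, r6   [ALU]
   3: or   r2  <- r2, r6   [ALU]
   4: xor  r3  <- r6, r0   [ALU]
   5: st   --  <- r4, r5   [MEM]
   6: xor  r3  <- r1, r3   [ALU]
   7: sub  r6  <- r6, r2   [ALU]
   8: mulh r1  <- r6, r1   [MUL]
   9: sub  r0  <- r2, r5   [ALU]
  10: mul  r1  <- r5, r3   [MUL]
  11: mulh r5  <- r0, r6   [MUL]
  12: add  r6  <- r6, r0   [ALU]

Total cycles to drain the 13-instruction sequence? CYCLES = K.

CYCLES = 8

0. beq.BR+sub.ALU @i0,i1  | 2-wide
1. sub.ALU @i2  | RAW r6
2. or.ALU+xor.ALU @i3,i4  | 2-wide
3. st.MEM+xor.ALU @i5,i6  | 2-wide
4. sub.ALU @i7  | RAW r6
5. mulh.MUL+sub.ALU @i8,i9  | 2-wide
6. mul.MUL @i10  | no-port MUL/MUL
7. mulh.MUL+add.ALU @i11,i12  | 2-wide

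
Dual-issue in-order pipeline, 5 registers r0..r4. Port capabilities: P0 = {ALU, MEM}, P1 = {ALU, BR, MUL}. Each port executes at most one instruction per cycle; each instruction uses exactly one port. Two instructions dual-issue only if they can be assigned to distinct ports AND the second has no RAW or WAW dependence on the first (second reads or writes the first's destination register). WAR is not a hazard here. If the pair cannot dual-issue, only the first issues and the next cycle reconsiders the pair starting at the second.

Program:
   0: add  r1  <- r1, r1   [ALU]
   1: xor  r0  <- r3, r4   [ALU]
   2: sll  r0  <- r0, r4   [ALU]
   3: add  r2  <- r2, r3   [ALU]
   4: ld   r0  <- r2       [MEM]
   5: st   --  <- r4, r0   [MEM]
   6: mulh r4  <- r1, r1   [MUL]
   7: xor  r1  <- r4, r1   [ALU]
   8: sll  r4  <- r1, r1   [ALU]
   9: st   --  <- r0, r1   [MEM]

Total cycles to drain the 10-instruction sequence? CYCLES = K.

CYCLES = 6

c0: i0&i1 add.ALU+xor.ALU  2-wide
c1: i2&i3 sll.ALU+add.ALU  2-wide
c2: i4 ld.MEM  no-port MEM/MEM
c3: i5&i6 st.MEM+mulh.MUL  2-wide
c4: i7 xor.ALU  RAW r1
c5: i8&i9 sll.ALU+st.MEM  2-wide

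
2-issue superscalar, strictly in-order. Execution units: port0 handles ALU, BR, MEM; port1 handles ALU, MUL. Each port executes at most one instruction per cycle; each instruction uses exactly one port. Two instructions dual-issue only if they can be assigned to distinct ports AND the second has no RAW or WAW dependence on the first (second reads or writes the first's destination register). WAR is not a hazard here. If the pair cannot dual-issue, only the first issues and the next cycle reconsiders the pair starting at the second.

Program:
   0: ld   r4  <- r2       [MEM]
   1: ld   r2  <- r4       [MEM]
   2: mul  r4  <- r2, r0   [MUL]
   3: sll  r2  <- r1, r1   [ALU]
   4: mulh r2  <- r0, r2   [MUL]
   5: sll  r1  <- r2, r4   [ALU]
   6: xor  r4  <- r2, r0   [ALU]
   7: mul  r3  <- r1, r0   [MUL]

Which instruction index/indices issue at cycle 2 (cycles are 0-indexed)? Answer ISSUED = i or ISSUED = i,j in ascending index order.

  cy0 -> i0 (ld) no-port MEM/MEM
  cy1 -> i1 (ld) RAW r2
  cy2 -> i2,i3 (mul+sll) pair
  cy3 -> i4 (mulh) RAW r2
  cy4 -> i5,i6 (sll+xor) pair
  cy5 -> i7 (mul) tail

ISSUED = 2,3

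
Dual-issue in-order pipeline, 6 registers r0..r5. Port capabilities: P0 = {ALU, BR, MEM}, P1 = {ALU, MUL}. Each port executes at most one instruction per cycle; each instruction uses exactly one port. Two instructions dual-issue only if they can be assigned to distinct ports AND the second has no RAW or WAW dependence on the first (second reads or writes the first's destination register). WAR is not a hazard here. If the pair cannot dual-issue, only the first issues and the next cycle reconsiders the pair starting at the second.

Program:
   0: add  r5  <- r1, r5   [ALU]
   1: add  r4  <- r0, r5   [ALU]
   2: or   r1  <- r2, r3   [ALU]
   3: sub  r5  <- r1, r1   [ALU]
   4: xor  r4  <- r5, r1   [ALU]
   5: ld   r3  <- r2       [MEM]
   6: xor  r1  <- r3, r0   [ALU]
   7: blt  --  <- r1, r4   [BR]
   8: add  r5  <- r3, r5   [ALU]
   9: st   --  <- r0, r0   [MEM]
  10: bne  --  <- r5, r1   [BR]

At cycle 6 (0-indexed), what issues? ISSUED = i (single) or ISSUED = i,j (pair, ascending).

ISSUED = 9

c0: i0 add.ALU  RAW r5
c1: i1+i2 add.ALU or.ALU  dual
c2: i3 sub.ALU  RAW r5
c3: i4+i5 xor.ALU ld.MEM  dual
c4: i6 xor.ALU  RAW r1
c5: i7+i8 blt.BR add.ALU  dual
c6: i9 st.MEM  no-port MEM/BR
c7: i10 bne.BR  tail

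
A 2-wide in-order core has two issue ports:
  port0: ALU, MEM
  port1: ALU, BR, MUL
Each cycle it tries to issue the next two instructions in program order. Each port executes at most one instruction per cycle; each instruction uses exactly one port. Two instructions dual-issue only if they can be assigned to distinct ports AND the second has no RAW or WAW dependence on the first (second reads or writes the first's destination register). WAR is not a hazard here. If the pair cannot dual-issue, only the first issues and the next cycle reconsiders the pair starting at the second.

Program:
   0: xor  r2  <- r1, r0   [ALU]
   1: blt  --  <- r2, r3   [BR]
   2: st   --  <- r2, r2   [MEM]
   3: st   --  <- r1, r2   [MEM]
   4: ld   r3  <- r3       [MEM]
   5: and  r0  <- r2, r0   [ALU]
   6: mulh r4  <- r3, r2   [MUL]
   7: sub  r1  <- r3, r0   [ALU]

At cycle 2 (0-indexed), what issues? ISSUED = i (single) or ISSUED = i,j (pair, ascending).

ISSUED = 3

t=0 i0:xor ; RAW r2
t=1 i1+i2:blt/st ; dual
t=2 i3:st ; no-port MEM/MEM
t=3 i4+i5:ld/and ; dual
t=4 i6+i7:mulh/sub ; dual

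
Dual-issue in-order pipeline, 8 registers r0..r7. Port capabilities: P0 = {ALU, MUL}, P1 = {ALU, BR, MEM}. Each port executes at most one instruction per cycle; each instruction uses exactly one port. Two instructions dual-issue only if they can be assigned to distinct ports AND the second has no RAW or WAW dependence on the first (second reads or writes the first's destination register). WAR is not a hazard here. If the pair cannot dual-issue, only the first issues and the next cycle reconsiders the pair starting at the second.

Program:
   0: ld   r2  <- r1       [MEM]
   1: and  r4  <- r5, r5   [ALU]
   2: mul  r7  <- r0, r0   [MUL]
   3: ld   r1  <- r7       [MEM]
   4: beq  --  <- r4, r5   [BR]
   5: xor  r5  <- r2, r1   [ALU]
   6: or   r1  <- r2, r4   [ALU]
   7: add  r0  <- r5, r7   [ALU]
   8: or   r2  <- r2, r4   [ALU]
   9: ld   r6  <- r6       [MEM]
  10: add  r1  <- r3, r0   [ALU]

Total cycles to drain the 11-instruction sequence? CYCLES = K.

t=0 i0&i1:ld.MEM;and.ALU ; pair
t=1 i2:mul.MUL ; RAW r7
t=2 i3:ld.MEM ; no-port MEM/BR
t=3 i4&i5:beq.BR;xor.ALU ; pair
t=4 i6&i7:or.ALU;add.ALU ; pair
t=5 i8&i9:or.ALU;ld.MEM ; pair
t=6 i10:add.ALU ; tail

CYCLES = 7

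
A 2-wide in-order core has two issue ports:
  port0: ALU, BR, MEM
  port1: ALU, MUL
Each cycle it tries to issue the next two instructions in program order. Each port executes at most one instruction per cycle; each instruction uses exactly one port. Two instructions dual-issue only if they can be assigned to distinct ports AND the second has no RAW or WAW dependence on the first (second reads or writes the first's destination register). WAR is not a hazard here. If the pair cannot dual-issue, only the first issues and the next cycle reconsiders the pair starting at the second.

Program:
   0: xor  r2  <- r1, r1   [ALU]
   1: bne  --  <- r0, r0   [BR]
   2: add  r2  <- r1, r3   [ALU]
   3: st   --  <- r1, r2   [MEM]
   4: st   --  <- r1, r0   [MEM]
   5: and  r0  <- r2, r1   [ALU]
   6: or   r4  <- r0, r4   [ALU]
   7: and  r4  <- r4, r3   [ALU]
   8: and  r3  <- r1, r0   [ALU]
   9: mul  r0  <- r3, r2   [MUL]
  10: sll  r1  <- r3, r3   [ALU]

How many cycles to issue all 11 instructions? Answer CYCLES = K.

CYCLES = 7

t=0 i0,i1:xor/bne ; pair
t=1 i2:add ; RAW r2
t=2 i3:st ; no-port MEM/MEM
t=3 i4,i5:st/and ; pair
t=4 i6:or ; RAW+WAW r4
t=5 i7,i8:and/and ; pair
t=6 i9,i10:mul/sll ; pair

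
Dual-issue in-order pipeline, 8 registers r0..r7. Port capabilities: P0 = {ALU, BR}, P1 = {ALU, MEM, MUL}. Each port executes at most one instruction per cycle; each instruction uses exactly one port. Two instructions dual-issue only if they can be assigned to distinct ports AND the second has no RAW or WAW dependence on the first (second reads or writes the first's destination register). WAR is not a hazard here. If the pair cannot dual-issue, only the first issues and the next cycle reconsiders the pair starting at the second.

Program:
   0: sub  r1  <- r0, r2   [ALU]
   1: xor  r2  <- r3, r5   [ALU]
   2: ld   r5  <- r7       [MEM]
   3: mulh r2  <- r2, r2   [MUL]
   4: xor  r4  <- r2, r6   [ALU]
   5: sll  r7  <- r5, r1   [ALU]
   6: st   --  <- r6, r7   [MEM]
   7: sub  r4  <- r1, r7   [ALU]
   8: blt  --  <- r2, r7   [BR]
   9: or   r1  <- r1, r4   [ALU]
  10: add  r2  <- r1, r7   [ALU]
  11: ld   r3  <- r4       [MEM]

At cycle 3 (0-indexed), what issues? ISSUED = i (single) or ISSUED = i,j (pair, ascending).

ISSUED = 4,5

t=0 i0+i1:sub+xor ; pair
t=1 i2:ld ; no-port MEM/MUL
t=2 i3:mulh ; RAW r2
t=3 i4+i5:xor+sll ; pair
t=4 i6+i7:st+sub ; pair
t=5 i8+i9:blt+or ; pair
t=6 i10+i11:add+ld ; pair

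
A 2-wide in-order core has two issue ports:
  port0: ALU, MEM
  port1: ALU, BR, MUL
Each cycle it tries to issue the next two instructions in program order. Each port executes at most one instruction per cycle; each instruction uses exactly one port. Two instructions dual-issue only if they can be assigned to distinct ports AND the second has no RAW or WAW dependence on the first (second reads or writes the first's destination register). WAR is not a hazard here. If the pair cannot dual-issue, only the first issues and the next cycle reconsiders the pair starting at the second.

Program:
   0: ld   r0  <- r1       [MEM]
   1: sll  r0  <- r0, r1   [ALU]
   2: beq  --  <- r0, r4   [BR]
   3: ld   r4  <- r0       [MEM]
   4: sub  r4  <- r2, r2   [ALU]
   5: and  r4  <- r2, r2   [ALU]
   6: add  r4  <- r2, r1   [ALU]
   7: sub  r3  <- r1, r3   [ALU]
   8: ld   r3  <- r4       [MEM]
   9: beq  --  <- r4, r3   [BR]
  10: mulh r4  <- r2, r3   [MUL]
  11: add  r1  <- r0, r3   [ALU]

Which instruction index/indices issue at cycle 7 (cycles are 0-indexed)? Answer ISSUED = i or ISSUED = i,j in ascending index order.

  cy0 -> i0 (ld) RAW+WAW r0
  cy1 -> i1 (sll) RAW r0
  cy2 -> i2&i3 (beq;ld) pair
  cy3 -> i4 (sub) WAW r4
  cy4 -> i5 (and) WAW r4
  cy5 -> i6&i7 (add;sub) pair
  cy6 -> i8 (ld) RAW r3
  cy7 -> i9 (beq) no-port BR/MUL
  cy8 -> i10&i11 (mulh;add) pair

ISSUED = 9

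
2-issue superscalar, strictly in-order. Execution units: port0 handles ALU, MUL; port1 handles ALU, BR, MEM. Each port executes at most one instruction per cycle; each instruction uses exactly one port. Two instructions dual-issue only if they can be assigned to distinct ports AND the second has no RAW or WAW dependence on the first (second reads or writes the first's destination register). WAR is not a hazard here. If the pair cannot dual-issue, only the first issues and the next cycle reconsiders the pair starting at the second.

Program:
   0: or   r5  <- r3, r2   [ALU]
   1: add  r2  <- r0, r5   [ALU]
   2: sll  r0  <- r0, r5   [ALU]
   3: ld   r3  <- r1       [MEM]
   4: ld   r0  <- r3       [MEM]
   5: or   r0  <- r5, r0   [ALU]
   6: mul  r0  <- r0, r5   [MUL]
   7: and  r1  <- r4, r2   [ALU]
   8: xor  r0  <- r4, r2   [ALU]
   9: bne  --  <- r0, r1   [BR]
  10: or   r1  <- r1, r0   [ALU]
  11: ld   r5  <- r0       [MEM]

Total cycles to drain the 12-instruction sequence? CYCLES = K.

CYCLES = 9

c0: i0 or  RAW r5
c1: i1/i2 add/sll  pair
c2: i3 ld  no-port MEM/MEM
c3: i4 ld  RAW+WAW r0
c4: i5 or  RAW+WAW r0
c5: i6/i7 mul/and  pair
c6: i8 xor  RAW r0
c7: i9/i10 bne/or  pair
c8: i11 ld  tail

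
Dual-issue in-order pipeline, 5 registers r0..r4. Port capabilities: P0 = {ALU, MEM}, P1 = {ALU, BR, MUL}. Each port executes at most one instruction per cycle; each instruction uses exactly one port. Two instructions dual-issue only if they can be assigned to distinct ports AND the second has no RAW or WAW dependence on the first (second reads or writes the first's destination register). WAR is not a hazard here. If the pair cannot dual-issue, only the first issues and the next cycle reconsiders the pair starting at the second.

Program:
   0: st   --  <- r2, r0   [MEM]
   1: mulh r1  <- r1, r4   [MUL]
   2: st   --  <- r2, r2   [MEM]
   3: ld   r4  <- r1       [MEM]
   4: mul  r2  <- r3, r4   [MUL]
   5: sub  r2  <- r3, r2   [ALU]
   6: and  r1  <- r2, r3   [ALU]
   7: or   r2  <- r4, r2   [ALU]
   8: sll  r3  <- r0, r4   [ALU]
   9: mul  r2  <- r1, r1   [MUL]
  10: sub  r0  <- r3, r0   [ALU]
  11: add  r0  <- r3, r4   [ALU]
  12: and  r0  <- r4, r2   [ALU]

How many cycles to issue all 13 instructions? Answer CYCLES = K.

c0: i0+i1 st.MEM+mulh.MUL  2-wide
c1: i2 st.MEM  no-port MEM/MEM
c2: i3 ld.MEM  RAW r4
c3: i4 mul.MUL  RAW+WAW r2
c4: i5 sub.ALU  RAW r2
c5: i6+i7 and.ALU+or.ALU  2-wide
c6: i8+i9 sll.ALU+mul.MUL  2-wide
c7: i10 sub.ALU  WAW r0
c8: i11 add.ALU  WAW r0
c9: i12 and.ALU  tail

CYCLES = 10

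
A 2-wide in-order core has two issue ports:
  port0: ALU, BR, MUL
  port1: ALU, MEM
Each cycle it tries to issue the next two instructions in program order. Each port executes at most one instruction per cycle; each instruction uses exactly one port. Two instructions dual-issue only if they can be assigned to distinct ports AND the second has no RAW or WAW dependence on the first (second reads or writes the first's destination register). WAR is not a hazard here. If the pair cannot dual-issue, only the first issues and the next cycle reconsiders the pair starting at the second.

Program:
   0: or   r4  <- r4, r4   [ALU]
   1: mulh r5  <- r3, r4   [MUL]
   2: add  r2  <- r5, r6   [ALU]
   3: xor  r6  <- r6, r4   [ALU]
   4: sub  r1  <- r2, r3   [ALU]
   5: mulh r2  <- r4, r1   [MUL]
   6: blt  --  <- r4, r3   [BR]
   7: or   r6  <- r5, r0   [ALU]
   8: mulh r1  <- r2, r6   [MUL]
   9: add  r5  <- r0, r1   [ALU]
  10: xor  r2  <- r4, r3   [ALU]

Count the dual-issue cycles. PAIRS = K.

PAIRS = 3

  cy0 -> i0 (or.ALU) RAW r4
  cy1 -> i1 (mulh.MUL) RAW r5
  cy2 -> i2,i3 (add.ALU/xor.ALU) dual
  cy3 -> i4 (sub.ALU) RAW r1
  cy4 -> i5 (mulh.MUL) no-port MUL/BR
  cy5 -> i6,i7 (blt.BR/or.ALU) dual
  cy6 -> i8 (mulh.MUL) RAW r1
  cy7 -> i9,i10 (add.ALU/xor.ALU) dual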